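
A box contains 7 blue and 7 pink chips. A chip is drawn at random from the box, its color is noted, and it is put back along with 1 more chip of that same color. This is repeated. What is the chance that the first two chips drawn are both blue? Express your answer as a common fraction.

4/15

After a blue draw the box holds 8 blue out of 15.
P = (7/14)·(8/15) = 4/15 ≈ 0.2667.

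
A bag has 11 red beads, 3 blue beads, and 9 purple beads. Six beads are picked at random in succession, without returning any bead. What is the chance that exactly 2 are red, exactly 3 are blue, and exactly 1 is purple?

Unordered draws without replacement: count favorable combinations over C(23,6).
Favorable = C(11,2) · C(3,3) · C(9,1) = 495; total = C(23,6) = 100947.
P = 495/100947 = 15/3059 ≈ 0.0049.

15/3059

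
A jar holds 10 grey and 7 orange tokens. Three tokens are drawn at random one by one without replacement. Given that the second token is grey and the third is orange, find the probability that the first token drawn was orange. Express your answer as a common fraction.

2/5

P(first=orange and the second token is grey and the third is orange) = (7/17)·(10/16)·(6/15) = 7/68.
P(E) = Σ over first color = 21/136 + 7/68 = 35/136.
By Bayes, P(first=orange | E) = 7/68 / 35/136 = 2/5 ≈ 0.4000.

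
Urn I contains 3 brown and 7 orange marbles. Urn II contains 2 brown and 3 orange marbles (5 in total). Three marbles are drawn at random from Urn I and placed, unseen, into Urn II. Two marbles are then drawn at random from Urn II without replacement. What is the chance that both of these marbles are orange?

107/280

Condition on how many of the transferred marbles are orange (from Urn I: 7 orange of 10; then Urn II has 8 total).
  0 orange: C(7,0)C(3,3)/C(10,3) = 1/120; then P = C(3,2)/C(8,2) = 3/28
  1 orange: C(7,1)C(3,2)/C(10,3) = 7/40; then P = C(4,2)/C(8,2) = 3/14
  2 orange: C(7,2)C(3,1)/C(10,3) = 21/40; then P = C(5,2)/C(8,2) = 5/14
  3 orange: C(7,3)C(3,0)/C(10,3) = 7/24; then P = C(6,2)/C(8,2) = 15/28
P(both orange) = 107/280 ≈ 0.3821.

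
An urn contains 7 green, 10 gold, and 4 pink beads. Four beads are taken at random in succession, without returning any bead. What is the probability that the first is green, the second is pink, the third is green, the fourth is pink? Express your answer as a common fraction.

1/285

Multiply the conditional probability of each draw in order, without replacement, so each draw removes one from its color and from the total.
P = (7/21) · (4/20) · (6/19) · (3/18) = 1/285 ≈ 0.0035.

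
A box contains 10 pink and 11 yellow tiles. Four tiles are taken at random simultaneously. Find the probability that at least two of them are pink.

89/133

Sum the hypergeometric tail for j = 2,…,4 pink tiles.
Favorable = C(10,2)·C(11,2) + C(10,3)·C(11,1) + C(10,4)·C(11,0) = 4005; total = C(21,4) = 5985.
P = 4005/5985 = 89/133 ≈ 0.6692.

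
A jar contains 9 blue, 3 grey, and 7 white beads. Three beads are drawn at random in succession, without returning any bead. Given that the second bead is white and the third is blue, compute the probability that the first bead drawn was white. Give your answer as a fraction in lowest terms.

6/17

P(first=white and the second bead is white and the third is blue) = (7/19)·(6/18)·(9/17) = 21/323.
P(E) = Σ over first color = 28/323 + 21/646 + 21/323 = 7/38.
By Bayes, P(first=white | E) = 21/323 / 7/38 = 6/17 ≈ 0.3529.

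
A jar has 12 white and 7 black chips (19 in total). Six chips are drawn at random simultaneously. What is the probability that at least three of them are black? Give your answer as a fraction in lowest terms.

489/1292

Sum the hypergeometric tail for j = 3,…,6 black chips.
Favorable = C(7,3)·C(12,3) + C(7,4)·C(12,2) + C(7,5)·C(12,1) + C(7,6)·C(12,0) = 10269; total = C(19,6) = 27132.
P = 10269/27132 = 489/1292 ≈ 0.3785.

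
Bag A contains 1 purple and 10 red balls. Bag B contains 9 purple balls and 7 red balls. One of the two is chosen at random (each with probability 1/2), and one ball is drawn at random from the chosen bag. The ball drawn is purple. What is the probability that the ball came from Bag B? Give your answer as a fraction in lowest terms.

99/115

P(purple | Bag A) = 1/11; P(purple | Bag B) = 9/16.
P(purple) = 1/2·1/11 + 1/2·9/16 = 115/352.
By Bayes' rule, P(Bag B | purple) = 9/32 / 115/352 = 99/115 ≈ 0.8609.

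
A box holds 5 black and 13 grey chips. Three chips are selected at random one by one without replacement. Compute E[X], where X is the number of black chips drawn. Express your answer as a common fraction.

By linearity of expectation, E[X] = Σ P(draw i is black); by symmetry each draw (even without replacement) has P(black) = 5/18.
E[X] = 3 · 5/18 = 5/6 ≈ 0.8333.

5/6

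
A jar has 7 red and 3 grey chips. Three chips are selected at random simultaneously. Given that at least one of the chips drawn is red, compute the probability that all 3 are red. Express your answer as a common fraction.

P(all 3 red) = C(7,3)/C(10,3) = 7/24; P(at least one red) = 1 − C(3,3)/C(10,3) = 119/120.
Since 'all 3 red' ⊆ 'at least one red', P(all 3 | at least one) = 7/24 / 119/120 = 5/17 ≈ 0.2941.

5/17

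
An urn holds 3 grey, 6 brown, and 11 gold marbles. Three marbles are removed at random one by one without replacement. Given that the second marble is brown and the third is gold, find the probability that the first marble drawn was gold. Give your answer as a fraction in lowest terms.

5/9

P(first=gold and the second marble is brown and the third is gold) = (11/20)·(6/19)·(10/18) = 11/114.
P(E) = Σ over first color = 11/380 + 11/228 + 11/114 = 33/190.
By Bayes, P(first=gold | E) = 11/114 / 33/190 = 5/9 ≈ 0.5556.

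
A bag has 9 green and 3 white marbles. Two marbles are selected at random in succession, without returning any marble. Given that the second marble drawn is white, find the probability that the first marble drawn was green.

9/11

P(first=green and the second marble drawn is white) = (9/12)·(3/11) = 9/44.
P(the second marble drawn is white) = Σ over first color = 9/44 + 1/22 = 1/4.
By Bayes, P(first=green | the second marble drawn is white) = 9/44 / 1/4 = 9/11 ≈ 0.8182.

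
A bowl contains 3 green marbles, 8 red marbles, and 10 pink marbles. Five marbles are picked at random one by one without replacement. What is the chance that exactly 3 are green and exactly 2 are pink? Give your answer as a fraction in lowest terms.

5/2261

Unordered draws without replacement: count favorable combinations over C(21,5).
Favorable = C(3,3) · C(8,0) · C(10,2) = 45; total = C(21,5) = 20349.
P = 45/20349 = 5/2261 ≈ 0.0022.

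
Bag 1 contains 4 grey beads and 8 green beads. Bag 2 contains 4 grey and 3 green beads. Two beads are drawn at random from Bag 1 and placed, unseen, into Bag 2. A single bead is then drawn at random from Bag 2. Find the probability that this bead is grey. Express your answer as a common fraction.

Condition on how many of the transferred beads are grey (from Bag 1: 4 grey of 12; then Bag 2 has 9 total).
  0 grey: C(4,0)C(8,2)/C(12,2) = 14/33; then P = 4/9
  1 grey: C(4,1)C(8,1)/C(12,2) = 16/33; then P = 5/9
  2 grey: C(4,2)C(8,0)/C(12,2) = 1/11; then P = 6/9
P(grey from Bag 2) = 14/27 ≈ 0.5185.

14/27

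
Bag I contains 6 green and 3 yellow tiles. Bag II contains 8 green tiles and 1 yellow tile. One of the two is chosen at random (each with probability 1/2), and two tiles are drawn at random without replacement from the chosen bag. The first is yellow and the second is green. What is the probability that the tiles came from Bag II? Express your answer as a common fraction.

4/13

P(E | Bag I) = 1/4; P(E | Bag II) = 1/9.
P(E) = 1/2·1/4 + 1/2·1/9 = 13/72.
By Bayes' rule, P(Bag II | E) = 1/18 / 13/72 = 4/13 ≈ 0.3077.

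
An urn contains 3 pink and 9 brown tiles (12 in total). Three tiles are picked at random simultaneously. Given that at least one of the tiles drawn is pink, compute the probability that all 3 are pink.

P(all 3 pink) = C(3,3)/C(12,3) = 1/220; P(at least one pink) = 1 − C(9,3)/C(12,3) = 34/55.
Since 'all 3 pink' ⊆ 'at least one pink', P(all 3 | at least one) = 1/220 / 34/55 = 1/136 ≈ 0.0074.

1/136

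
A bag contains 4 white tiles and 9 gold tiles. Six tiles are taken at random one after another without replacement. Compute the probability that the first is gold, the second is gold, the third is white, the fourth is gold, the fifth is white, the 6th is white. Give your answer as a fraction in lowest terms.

Multiply the conditional probability of each draw in order, without replacement, so each draw removes one from its color and from the total.
P = (9/13) · (8/12) · (4/11) · (7/10) · (3/9) · (2/8) = 7/715 ≈ 0.0098.

7/715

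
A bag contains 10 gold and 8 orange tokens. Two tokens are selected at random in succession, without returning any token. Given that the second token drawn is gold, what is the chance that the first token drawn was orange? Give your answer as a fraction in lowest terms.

P(first=orange and the second token drawn is gold) = (8/18)·(10/17) = 40/153.
P(the second token drawn is gold) = Σ over first color = 5/17 + 40/153 = 5/9.
By Bayes, P(first=orange | the second token drawn is gold) = 40/153 / 5/9 = 8/17 ≈ 0.4706.

8/17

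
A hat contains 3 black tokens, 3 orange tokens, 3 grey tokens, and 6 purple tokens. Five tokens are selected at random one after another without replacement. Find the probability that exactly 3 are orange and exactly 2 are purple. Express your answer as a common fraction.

Unordered draws without replacement: count favorable combinations over C(15,5).
Favorable = C(3,0) · C(3,3) · C(3,0) · C(6,2) = 15; total = C(15,5) = 3003.
P = 15/3003 = 5/1001 ≈ 0.0050.

5/1001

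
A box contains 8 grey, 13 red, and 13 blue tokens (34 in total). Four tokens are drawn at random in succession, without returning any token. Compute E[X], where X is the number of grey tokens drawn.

16/17

By linearity of expectation, E[X] = Σ P(draw i is grey); by symmetry each draw (even without replacement) has P(grey) = 8/34.
E[X] = 4 · 8/34 = 16/17 ≈ 0.9412.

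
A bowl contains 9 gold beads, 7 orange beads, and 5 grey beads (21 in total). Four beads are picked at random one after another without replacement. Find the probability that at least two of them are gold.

78/133

Sum the hypergeometric tail for j = 2,…,4 gold beads.
Favorable = C(9,2)·C(12,2) + C(9,3)·C(12,1) + C(9,4)·C(12,0) = 3510; total = C(21,4) = 5985.
P = 3510/5985 = 78/133 ≈ 0.5865.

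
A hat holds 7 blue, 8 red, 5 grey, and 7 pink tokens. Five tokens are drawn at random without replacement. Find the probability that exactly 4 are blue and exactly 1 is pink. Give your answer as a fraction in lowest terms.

49/16146

Unordered draws without replacement: count favorable combinations over C(27,5).
Favorable = C(7,4) · C(8,0) · C(5,0) · C(7,1) = 245; total = C(27,5) = 80730.
P = 245/80730 = 49/16146 ≈ 0.0030.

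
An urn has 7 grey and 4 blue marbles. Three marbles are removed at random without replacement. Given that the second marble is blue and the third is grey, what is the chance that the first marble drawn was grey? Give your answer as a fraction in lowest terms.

2/3

P(first=grey and the second marble is blue and the third is grey) = (7/11)·(4/10)·(6/9) = 28/165.
P(E) = Σ over first color = 28/165 + 14/165 = 14/55.
By Bayes, P(first=grey | E) = 28/165 / 14/55 = 2/3 ≈ 0.6667.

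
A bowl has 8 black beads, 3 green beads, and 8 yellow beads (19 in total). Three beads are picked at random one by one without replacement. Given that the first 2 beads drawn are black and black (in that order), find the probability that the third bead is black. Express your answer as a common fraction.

6/17

After removing 2 black, the bowl has 6 black out of 17 remaining.
P(third is black | given) = 6/17 ≈ 0.3529.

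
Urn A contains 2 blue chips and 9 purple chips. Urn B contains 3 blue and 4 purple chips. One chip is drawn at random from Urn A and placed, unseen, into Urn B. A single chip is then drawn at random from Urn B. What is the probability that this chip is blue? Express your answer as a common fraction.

35/88

Condition on how many of the transferred chips are blue (from Urn A: 2 blue of 11; then Urn B has 8 total).
  0 blue: C(2,0)C(9,1)/C(11,1) = 9/11; then P = 3/8
  1 blue: C(2,1)C(9,0)/C(11,1) = 2/11; then P = 4/8
P(blue from Urn B) = 35/88 ≈ 0.3977.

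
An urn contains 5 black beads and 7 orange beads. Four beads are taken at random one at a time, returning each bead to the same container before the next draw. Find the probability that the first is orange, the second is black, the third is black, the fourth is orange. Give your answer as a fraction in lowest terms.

1225/20736

Multiply the conditional probability of each draw in order, with replacement (the composition resets each draw).
P = (7/12) · (5/12) · (5/12) · (7/12) = 1225/20736 ≈ 0.0591.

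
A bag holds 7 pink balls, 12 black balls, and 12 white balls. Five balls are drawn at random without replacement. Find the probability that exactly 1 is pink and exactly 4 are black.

55/2697

Unordered draws without replacement: count favorable combinations over C(31,5).
Favorable = C(7,1) · C(12,4) · C(12,0) = 3465; total = C(31,5) = 169911.
P = 3465/169911 = 55/2697 ≈ 0.0204.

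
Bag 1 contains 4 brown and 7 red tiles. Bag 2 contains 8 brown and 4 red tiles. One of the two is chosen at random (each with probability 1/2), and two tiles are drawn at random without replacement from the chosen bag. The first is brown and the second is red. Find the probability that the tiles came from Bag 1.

P(E | Bag 1) = 14/55; P(E | Bag 2) = 8/33.
P(E) = 1/2·14/55 + 1/2·8/33 = 41/165.
By Bayes' rule, P(Bag 1 | E) = 7/55 / 41/165 = 21/41 ≈ 0.5122.

21/41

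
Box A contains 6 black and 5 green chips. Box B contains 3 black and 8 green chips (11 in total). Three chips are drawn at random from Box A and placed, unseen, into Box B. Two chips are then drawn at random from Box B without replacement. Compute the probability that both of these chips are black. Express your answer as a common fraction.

Condition on how many of the transferred chips are black (from Box A: 6 black of 11; then Box B has 14 total).
  0 black: C(6,0)C(5,3)/C(11,3) = 2/33; then P = C(3,2)/C(14,2) = 3/91
  1 black: C(6,1)C(5,2)/C(11,3) = 4/11; then P = C(4,2)/C(14,2) = 6/91
  2 black: C(6,2)C(5,1)/C(11,3) = 5/11; then P = C(5,2)/C(14,2) = 10/91
  3 black: C(6,3)C(5,0)/C(11,3) = 4/33; then P = C(6,2)/C(14,2) = 15/91
P(both black) = 96/1001 ≈ 0.0959.

96/1001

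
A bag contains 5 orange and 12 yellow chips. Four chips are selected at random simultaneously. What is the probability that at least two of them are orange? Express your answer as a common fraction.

Sum the hypergeometric tail for j = 2,…,4 orange chips.
Favorable = C(5,2)·C(12,2) + C(5,3)·C(12,1) + C(5,4)·C(12,0) = 785; total = C(17,4) = 2380.
P = 785/2380 = 157/476 ≈ 0.3298.

157/476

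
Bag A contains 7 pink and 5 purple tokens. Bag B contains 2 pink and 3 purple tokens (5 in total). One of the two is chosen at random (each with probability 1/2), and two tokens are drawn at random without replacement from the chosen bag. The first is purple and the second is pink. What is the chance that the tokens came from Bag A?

175/373

P(E | Bag A) = 35/132; P(E | Bag B) = 3/10.
P(E) = 1/2·35/132 + 1/2·3/10 = 373/1320.
By Bayes' rule, P(Bag A | E) = 35/264 / 373/1320 = 175/373 ≈ 0.4692.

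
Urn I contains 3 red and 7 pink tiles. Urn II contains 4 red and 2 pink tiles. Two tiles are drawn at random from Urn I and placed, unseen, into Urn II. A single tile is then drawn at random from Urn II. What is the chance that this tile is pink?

Condition on how many of the transferred tiles are pink (from Urn I: 7 pink of 10; then Urn II has 8 total).
  0 pink: C(7,0)C(3,2)/C(10,2) = 1/15; then P = 2/8
  1 pink: C(7,1)C(3,1)/C(10,2) = 7/15; then P = 3/8
  2 pink: C(7,2)C(3,0)/C(10,2) = 7/15; then P = 4/8
P(pink from Urn II) = 17/40 ≈ 0.4250.

17/40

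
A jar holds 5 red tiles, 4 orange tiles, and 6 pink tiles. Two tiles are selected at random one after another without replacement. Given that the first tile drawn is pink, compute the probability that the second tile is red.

After removing 1 pink, the jar has 5 red out of 14 remaining.
P(second is red | given) = 5/14 ≈ 0.3571.

5/14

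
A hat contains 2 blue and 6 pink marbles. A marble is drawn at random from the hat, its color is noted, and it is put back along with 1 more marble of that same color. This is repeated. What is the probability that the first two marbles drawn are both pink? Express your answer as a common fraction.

After a pink draw the hat holds 7 pink out of 9.
P = (6/8)·(7/9) = 7/12 ≈ 0.5833.

7/12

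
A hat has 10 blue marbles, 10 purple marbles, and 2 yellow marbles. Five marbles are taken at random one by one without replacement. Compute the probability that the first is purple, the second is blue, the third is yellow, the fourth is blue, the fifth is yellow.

Multiply the conditional probability of each draw in order, without replacement, so each draw removes one from its color and from the total.
P = (10/22) · (10/21) · (2/20) · (9/19) · (1/18) = 5/8778 ≈ 0.0006.

5/8778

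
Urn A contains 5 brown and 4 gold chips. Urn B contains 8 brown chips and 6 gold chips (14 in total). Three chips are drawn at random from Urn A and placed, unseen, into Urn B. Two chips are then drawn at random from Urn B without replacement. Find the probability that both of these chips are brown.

Condition on how many of the transferred chips are brown (from Urn A: 5 brown of 9; then Urn B has 17 total).
  0 brown: C(5,0)C(4,3)/C(9,3) = 1/21; then P = C(8,2)/C(17,2) = 7/34
  1 brown: C(5,1)C(4,2)/C(9,3) = 5/14; then P = C(9,2)/C(17,2) = 9/34
  2 brown: C(5,2)C(4,1)/C(9,3) = 10/21; then P = C(10,2)/C(17,2) = 45/136
  3 brown: C(5,3)C(4,0)/C(9,3) = 5/42; then P = C(11,2)/C(17,2) = 55/136
P(both brown) = 253/816 ≈ 0.3100.

253/816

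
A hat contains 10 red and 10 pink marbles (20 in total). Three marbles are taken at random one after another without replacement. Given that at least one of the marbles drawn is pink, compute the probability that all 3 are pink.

P(all 3 pink) = C(10,3)/C(20,3) = 2/19; P(at least one pink) = 1 − C(10,3)/C(20,3) = 17/19.
Since 'all 3 pink' ⊆ 'at least one pink', P(all 3 | at least one) = 2/19 / 17/19 = 2/17 ≈ 0.1176.

2/17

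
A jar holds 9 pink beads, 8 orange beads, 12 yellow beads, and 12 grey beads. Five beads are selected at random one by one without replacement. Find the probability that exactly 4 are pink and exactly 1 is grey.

756/374699

Unordered draws without replacement: count favorable combinations over C(41,5).
Favorable = C(9,4) · C(8,0) · C(12,0) · C(12,1) = 1512; total = C(41,5) = 749398.
P = 1512/749398 = 756/374699 ≈ 0.0020.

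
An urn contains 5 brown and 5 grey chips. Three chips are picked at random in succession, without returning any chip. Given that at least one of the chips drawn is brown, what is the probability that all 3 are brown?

P(all 3 brown) = C(5,3)/C(10,3) = 1/12; P(at least one brown) = 1 − C(5,3)/C(10,3) = 11/12.
Since 'all 3 brown' ⊆ 'at least one brown', P(all 3 | at least one) = 1/12 / 11/12 = 1/11 ≈ 0.0909.

1/11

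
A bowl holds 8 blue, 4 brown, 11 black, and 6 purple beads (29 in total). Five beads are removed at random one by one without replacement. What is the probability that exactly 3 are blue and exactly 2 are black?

88/3393

Unordered draws without replacement: count favorable combinations over C(29,5).
Favorable = C(8,3) · C(4,0) · C(11,2) · C(6,0) = 3080; total = C(29,5) = 118755.
P = 3080/118755 = 88/3393 ≈ 0.0259.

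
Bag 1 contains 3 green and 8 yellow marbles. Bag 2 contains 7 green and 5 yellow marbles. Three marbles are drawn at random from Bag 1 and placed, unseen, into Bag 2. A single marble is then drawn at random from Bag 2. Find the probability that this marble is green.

Condition on how many of the transferred marbles are green (from Bag 1: 3 green of 11; then Bag 2 has 15 total).
  0 green: C(3,0)C(8,3)/C(11,3) = 56/165; then P = 7/15
  1 green: C(3,1)C(8,2)/C(11,3) = 28/55; then P = 8/15
  2 green: C(3,2)C(8,1)/C(11,3) = 8/55; then P = 9/15
  3 green: C(3,3)C(8,0)/C(11,3) = 1/165; then P = 10/15
P(green from Bag 2) = 86/165 ≈ 0.5212.

86/165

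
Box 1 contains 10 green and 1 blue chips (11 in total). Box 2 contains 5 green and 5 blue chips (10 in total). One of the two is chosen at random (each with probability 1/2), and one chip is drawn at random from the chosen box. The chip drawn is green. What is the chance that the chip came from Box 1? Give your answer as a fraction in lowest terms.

P(green | Box 1) = 10/11; P(green | Box 2) = 1/2.
P(green) = 1/2·10/11 + 1/2·1/2 = 31/44.
By Bayes' rule, P(Box 1 | green) = 5/11 / 31/44 = 20/31 ≈ 0.6452.

20/31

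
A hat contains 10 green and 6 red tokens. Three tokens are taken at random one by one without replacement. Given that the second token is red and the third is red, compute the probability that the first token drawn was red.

P(first=red and the second token is red and the third is red) = (6/16)·(5/15)·(4/14) = 1/28.
P(E) = Σ over first color = 5/56 + 1/28 = 1/8.
By Bayes, P(first=red | E) = 1/28 / 1/8 = 2/7 ≈ 0.2857.

2/7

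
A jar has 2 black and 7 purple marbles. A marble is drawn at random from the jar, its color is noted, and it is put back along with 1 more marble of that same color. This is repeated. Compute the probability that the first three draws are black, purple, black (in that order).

Track the composition after each reinforcement of +1.
P = (2/9) · (7/10) · (3/11) = 7/165 ≈ 0.0424.

7/165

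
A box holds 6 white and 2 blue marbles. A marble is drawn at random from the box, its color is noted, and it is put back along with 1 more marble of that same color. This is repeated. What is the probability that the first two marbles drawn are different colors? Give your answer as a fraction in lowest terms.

Either white then blue, or blue then white; after the first draw the total is 9.
P = (6/8)·(2/9) + (2/8)·(6/9) = 1/3 ≈ 0.3333.

1/3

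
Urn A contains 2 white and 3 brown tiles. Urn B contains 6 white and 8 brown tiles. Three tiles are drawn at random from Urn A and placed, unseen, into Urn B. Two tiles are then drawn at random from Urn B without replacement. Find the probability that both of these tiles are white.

45/272

Condition on how many of the transferred tiles are white (from Urn A: 2 white of 5; then Urn B has 17 total).
  0 white: C(2,0)C(3,3)/C(5,3) = 1/10; then P = C(6,2)/C(17,2) = 15/136
  1 white: C(2,1)C(3,2)/C(5,3) = 3/5; then P = C(7,2)/C(17,2) = 21/136
  2 white: C(2,2)C(3,1)/C(5,3) = 3/10; then P = C(8,2)/C(17,2) = 7/34
P(both white) = 45/272 ≈ 0.1654.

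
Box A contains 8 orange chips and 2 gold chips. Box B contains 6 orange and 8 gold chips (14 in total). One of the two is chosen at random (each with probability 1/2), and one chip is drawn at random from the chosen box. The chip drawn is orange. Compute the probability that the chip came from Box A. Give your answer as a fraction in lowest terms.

28/43

P(orange | Box A) = 4/5; P(orange | Box B) = 3/7.
P(orange) = 1/2·4/5 + 1/2·3/7 = 43/70.
By Bayes' rule, P(Box A | orange) = 2/5 / 43/70 = 28/43 ≈ 0.6512.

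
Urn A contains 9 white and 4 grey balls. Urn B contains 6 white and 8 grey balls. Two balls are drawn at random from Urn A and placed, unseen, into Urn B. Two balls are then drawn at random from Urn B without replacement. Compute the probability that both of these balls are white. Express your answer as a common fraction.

Condition on how many of the transferred balls are white (from Urn A: 9 white of 13; then Urn B has 16 total).
  0 white: C(9,0)C(4,2)/C(13,2) = 1/13; then P = C(6,2)/C(16,2) = 1/8
  1 white: C(9,1)C(4,1)/C(13,2) = 6/13; then P = C(7,2)/C(16,2) = 7/40
  2 white: C(9,2)C(4,0)/C(13,2) = 6/13; then P = C(8,2)/C(16,2) = 7/30
P(both white) = 103/520 ≈ 0.1981.

103/520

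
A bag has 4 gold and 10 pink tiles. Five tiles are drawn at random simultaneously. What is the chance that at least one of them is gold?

Use the complement: P(at least one gold) = 1 − P(no gold).
P(none) = C(10,5)/C(14,5) = 252/2002.
So P = 1 − 252/2002 = 125/143 ≈ 0.8741.

125/143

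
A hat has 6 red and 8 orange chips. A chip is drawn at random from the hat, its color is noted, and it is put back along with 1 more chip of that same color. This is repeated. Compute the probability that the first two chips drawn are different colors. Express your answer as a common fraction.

Either red then orange, or orange then red; after the first draw the total is 15.
P = (6/14)·(8/15) + (8/14)·(6/15) = 16/35 ≈ 0.4571.

16/35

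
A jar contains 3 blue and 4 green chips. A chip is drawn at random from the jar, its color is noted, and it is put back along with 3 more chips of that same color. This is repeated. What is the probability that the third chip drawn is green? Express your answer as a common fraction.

4/7

Sum over the four possibilities for the first two draws (green/not-green each), tracking how the green count and total change by +3 per draw.
P(third is green) = 4/7 ≈ 0.5714. (In a Pólya urn every draw has the same marginal probability 4/7.)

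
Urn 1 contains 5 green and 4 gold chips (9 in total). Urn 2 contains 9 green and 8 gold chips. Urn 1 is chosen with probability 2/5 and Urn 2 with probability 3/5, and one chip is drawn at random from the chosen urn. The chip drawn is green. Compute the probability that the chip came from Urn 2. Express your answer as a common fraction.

243/413

P(green | Urn 1) = 5/9; P(green | Urn 2) = 9/17.
P(green) = 2/5·5/9 + 3/5·9/17 = 413/765.
By Bayes' rule, P(Urn 2 | green) = 27/85 / 413/765 = 243/413 ≈ 0.5884.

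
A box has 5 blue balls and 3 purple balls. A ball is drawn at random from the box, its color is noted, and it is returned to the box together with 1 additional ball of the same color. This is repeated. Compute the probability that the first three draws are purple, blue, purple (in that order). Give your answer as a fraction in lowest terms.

1/12

Track the composition after each reinforcement of +1.
P = (3/8) · (5/9) · (4/10) = 1/12 ≈ 0.0833.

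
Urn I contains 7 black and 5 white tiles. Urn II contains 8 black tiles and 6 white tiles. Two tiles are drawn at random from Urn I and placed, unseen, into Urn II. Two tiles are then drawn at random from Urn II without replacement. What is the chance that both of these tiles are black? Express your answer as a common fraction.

497/1584

Condition on how many of the transferred tiles are black (from Urn I: 7 black of 12; then Urn II has 16 total).
  0 black: C(7,0)C(5,2)/C(12,2) = 5/33; then P = C(8,2)/C(16,2) = 7/30
  1 black: C(7,1)C(5,1)/C(12,2) = 35/66; then P = C(9,2)/C(16,2) = 3/10
  2 black: C(7,2)C(5,0)/C(12,2) = 7/22; then P = C(10,2)/C(16,2) = 3/8
P(both black) = 497/1584 ≈ 0.3138.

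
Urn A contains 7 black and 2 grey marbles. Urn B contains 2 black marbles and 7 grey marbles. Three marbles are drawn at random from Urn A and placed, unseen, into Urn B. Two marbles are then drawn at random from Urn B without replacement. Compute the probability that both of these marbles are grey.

Condition on how many of the transferred marbles are grey (from Urn A: 2 grey of 9; then Urn B has 12 total).
  0 grey: C(2,0)C(7,3)/C(9,3) = 5/12; then P = C(7,2)/C(12,2) = 7/22
  1 grey: C(2,1)C(7,2)/C(9,3) = 1/2; then P = C(8,2)/C(12,2) = 14/33
  2 grey: C(2,2)C(7,1)/C(9,3) = 1/12; then P = C(9,2)/C(12,2) = 6/11
P(both grey) = 103/264 ≈ 0.3902.

103/264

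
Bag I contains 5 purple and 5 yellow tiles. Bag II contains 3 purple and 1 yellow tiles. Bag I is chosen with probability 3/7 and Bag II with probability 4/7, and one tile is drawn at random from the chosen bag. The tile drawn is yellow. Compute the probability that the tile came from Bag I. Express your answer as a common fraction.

P(yellow | Bag I) = 1/2; P(yellow | Bag II) = 1/4.
P(yellow) = 3/7·1/2 + 4/7·1/4 = 5/14.
By Bayes' rule, P(Bag I | yellow) = 3/14 / 5/14 = 3/5 ≈ 0.6000.

3/5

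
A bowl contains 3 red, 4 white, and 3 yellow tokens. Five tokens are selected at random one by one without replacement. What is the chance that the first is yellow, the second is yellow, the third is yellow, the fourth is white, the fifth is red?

1/420

Multiply the conditional probability of each draw in order, without replacement, so each draw removes one from its color and from the total.
P = (3/10) · (2/9) · (1/8) · (4/7) · (3/6) = 1/420 ≈ 0.0024.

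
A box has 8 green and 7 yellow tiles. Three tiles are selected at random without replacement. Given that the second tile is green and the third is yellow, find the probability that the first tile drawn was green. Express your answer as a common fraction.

7/13

P(first=green and the second tile is green and the third is yellow) = (8/15)·(7/14)·(7/13) = 28/195.
P(E) = Σ over first color = 28/195 + 8/65 = 4/15.
By Bayes, P(first=green | E) = 28/195 / 4/15 = 7/13 ≈ 0.5385.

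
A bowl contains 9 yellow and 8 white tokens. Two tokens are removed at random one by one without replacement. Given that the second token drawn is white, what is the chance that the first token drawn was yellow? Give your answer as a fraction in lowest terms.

9/16

P(first=yellow and the second token drawn is white) = (9/17)·(8/16) = 9/34.
P(the second token drawn is white) = Σ over first color = 9/34 + 7/34 = 8/17.
By Bayes, P(first=yellow | the second token drawn is white) = 9/34 / 8/17 = 9/16 ≈ 0.5625.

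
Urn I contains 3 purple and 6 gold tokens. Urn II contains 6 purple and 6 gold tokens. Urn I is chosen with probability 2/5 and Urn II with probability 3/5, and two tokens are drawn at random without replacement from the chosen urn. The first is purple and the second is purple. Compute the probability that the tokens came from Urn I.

11/56

P(E | Urn I) = 1/12; P(E | Urn II) = 5/22.
P(E) = 2/5·1/12 + 3/5·5/22 = 28/165.
By Bayes' rule, P(Urn I | E) = 1/30 / 28/165 = 11/56 ≈ 0.1964.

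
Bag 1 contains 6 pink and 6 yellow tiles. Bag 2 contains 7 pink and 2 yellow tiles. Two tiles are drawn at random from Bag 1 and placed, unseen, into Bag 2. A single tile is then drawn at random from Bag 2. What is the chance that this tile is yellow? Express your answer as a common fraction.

3/11

Condition on how many of the transferred tiles are yellow (from Bag 1: 6 yellow of 12; then Bag 2 has 11 total).
  0 yellow: C(6,0)C(6,2)/C(12,2) = 5/22; then P = 2/11
  1 yellow: C(6,1)C(6,1)/C(12,2) = 6/11; then P = 3/11
  2 yellow: C(6,2)C(6,0)/C(12,2) = 5/22; then P = 4/11
P(yellow from Bag 2) = 3/11 ≈ 0.2727.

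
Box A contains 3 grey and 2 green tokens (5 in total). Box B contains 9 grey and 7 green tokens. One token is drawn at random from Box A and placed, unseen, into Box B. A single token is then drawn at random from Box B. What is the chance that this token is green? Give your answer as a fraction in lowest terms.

37/85

Condition on how many of the transferred tokens are green (from Box A: 2 green of 5; then Box B has 17 total).
  0 green: C(2,0)C(3,1)/C(5,1) = 3/5; then P = 7/17
  1 green: C(2,1)C(3,0)/C(5,1) = 2/5; then P = 8/17
P(green from Box B) = 37/85 ≈ 0.4353.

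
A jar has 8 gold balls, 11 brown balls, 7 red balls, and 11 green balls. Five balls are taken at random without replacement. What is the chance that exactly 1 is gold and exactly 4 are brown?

80/13209

Unordered draws without replacement: count favorable combinations over C(37,5).
Favorable = C(8,1) · C(11,4) · C(7,0) · C(11,0) = 2640; total = C(37,5) = 435897.
P = 2640/435897 = 80/13209 ≈ 0.0061.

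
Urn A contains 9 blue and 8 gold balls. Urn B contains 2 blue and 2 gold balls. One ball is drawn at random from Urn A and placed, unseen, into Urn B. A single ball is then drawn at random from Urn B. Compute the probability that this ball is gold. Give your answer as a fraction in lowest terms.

42/85

Condition on how many of the transferred balls are gold (from Urn A: 8 gold of 17; then Urn B has 5 total).
  0 gold: C(8,0)C(9,1)/C(17,1) = 9/17; then P = 2/5
  1 gold: C(8,1)C(9,0)/C(17,1) = 8/17; then P = 3/5
P(gold from Urn B) = 42/85 ≈ 0.4941.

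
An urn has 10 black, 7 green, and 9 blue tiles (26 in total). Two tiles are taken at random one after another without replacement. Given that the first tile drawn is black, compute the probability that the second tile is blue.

After removing 1 black, the urn has 9 blue out of 25 remaining.
P(second is blue | given) = 9/25 ≈ 0.3600.

9/25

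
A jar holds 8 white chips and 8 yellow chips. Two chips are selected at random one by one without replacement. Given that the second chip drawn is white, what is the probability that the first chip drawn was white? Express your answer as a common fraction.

P(first=white and the second chip drawn is white) = (8/16)·(7/15) = 7/30.
P(the second chip drawn is white) = Σ over first color = 7/30 + 4/15 = 1/2.
By Bayes, P(first=white | the second chip drawn is white) = 7/30 / 1/2 = 7/15 ≈ 0.4667.

7/15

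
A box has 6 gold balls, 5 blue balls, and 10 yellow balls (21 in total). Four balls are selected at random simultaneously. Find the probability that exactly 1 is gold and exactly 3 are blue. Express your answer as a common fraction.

4/399

Unordered draws without replacement: count favorable combinations over C(21,4).
Favorable = C(6,1) · C(5,3) · C(10,0) = 60; total = C(21,4) = 5985.
P = 60/5985 = 4/399 ≈ 0.0100.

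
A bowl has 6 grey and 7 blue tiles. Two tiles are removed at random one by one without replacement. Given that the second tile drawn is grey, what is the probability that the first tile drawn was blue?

P(first=blue and the second tile drawn is grey) = (7/13)·(6/12) = 7/26.
P(the second tile drawn is grey) = Σ over first color = 5/26 + 7/26 = 6/13.
By Bayes, P(first=blue | the second tile drawn is grey) = 7/26 / 6/13 = 7/12 ≈ 0.5833.

7/12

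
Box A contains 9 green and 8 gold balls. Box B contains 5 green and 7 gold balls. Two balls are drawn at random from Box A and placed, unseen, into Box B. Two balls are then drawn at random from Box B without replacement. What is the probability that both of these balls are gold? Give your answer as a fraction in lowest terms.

135/442

Condition on how many of the transferred balls are gold (from Box A: 8 gold of 17; then Box B has 14 total).
  0 gold: C(8,0)C(9,2)/C(17,2) = 9/34; then P = C(7,2)/C(14,2) = 3/13
  1 gold: C(8,1)C(9,1)/C(17,2) = 9/17; then P = C(8,2)/C(14,2) = 4/13
  2 gold: C(8,2)C(9,0)/C(17,2) = 7/34; then P = C(9,2)/C(14,2) = 36/91
P(both gold) = 135/442 ≈ 0.3054.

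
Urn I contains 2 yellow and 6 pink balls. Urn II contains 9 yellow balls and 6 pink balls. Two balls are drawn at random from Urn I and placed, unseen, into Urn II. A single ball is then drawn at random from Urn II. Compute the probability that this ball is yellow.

Condition on how many of the transferred balls are yellow (from Urn I: 2 yellow of 8; then Urn II has 17 total).
  0 yellow: C(2,0)C(6,2)/C(8,2) = 15/28; then P = 9/17
  1 yellow: C(2,1)C(6,1)/C(8,2) = 3/7; then P = 10/17
  2 yellow: C(2,2)C(6,0)/C(8,2) = 1/28; then P = 11/17
P(yellow from Urn II) = 19/34 ≈ 0.5588.

19/34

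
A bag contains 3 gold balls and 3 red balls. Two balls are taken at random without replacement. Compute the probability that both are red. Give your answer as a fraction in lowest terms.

1/5

Unordered draws without replacement: count favorable combinations over C(6,2).
Favorable = C(3,0) · C(3,2) = 3; total = C(6,2) = 15.
P = 3/15 = 1/5 ≈ 0.2000.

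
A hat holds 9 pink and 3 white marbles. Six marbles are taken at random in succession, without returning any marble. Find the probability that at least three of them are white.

1/11

Sum the hypergeometric tail for j = 3,…,3 white marbles.
Favorable = C(3,3)·C(9,3) = 84; total = C(12,6) = 924.
P = 84/924 = 1/11 ≈ 0.0909.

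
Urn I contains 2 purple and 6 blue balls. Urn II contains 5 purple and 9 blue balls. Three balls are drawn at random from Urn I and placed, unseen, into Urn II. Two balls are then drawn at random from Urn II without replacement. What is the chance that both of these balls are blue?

405/952

Condition on how many of the transferred balls are blue (from Urn I: 6 blue of 8; then Urn II has 17 total).
  1 blue: C(6,1)C(2,2)/C(8,3) = 3/28; then P = C(10,2)/C(17,2) = 45/136
  2 blue: C(6,2)C(2,1)/C(8,3) = 15/28; then P = C(11,2)/C(17,2) = 55/136
  3 blue: C(6,3)C(2,0)/C(8,3) = 5/14; then P = C(12,2)/C(17,2) = 33/68
P(both blue) = 405/952 ≈ 0.4254.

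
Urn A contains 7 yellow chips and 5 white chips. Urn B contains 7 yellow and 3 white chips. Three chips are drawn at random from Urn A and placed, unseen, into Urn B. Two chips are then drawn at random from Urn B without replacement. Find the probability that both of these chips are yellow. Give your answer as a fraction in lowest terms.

Condition on how many of the transferred chips are yellow (from Urn A: 7 yellow of 12; then Urn B has 13 total).
  0 yellow: C(7,0)C(5,3)/C(12,3) = 1/22; then P = C(7,2)/C(13,2) = 7/26
  1 yellow: C(7,1)C(5,2)/C(12,3) = 7/22; then P = C(8,2)/C(13,2) = 14/39
  2 yellow: C(7,2)C(5,1)/C(12,3) = 21/44; then P = C(9,2)/C(13,2) = 6/13
  3 yellow: C(7,3)C(5,0)/C(12,3) = 7/44; then P = C(10,2)/C(13,2) = 15/26
P(both yellow) = 1505/3432 ≈ 0.4385.

1505/3432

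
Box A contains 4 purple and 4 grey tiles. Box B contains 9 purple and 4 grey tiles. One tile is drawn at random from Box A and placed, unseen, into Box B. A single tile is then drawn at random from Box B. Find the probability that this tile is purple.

Condition on how many of the transferred tiles are purple (from Box A: 4 purple of 8; then Box B has 14 total).
  0 purple: C(4,0)C(4,1)/C(8,1) = 1/2; then P = 9/14
  1 purple: C(4,1)C(4,0)/C(8,1) = 1/2; then P = 10/14
P(purple from Box B) = 19/28 ≈ 0.6786.

19/28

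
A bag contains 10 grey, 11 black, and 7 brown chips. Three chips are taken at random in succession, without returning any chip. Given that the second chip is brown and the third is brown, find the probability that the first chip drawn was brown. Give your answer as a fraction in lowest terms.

P(first=brown and the second chip is brown and the third is brown) = (7/28)·(6/27)·(5/26) = 5/468.
P(E) = Σ over first color = 5/234 + 11/468 + 5/468 = 1/18.
By Bayes, P(first=brown | E) = 5/468 / 1/18 = 5/26 ≈ 0.1923.

5/26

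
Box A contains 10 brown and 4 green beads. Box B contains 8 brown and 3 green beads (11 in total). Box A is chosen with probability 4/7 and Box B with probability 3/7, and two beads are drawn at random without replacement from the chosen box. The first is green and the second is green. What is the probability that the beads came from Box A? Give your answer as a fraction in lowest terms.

P(E | Box A) = 6/91; P(E | Box B) = 3/55.
P(E) = 4/7·6/91 + 3/7·3/55 = 2139/35035.
By Bayes' rule, P(Box A | E) = 24/637 / 2139/35035 = 440/713 ≈ 0.6171.

440/713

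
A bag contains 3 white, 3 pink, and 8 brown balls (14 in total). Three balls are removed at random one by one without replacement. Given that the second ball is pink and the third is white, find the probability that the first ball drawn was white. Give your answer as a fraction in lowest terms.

1/6

P(first=white and the second ball is pink and the third is white) = (3/14)·(3/13)·(2/12) = 3/364.
P(E) = Σ over first color = 3/364 + 3/364 + 3/91 = 9/182.
By Bayes, P(first=white | E) = 3/364 / 9/182 = 1/6 ≈ 0.1667.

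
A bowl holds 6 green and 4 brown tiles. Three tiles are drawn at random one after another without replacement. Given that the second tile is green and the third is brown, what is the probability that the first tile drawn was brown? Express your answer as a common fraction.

3/8

P(first=brown and the second tile is green and the third is brown) = (4/10)·(6/9)·(3/8) = 1/10.
P(E) = Σ over first color = 1/6 + 1/10 = 4/15.
By Bayes, P(first=brown | E) = 1/10 / 4/15 = 3/8 ≈ 0.3750.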